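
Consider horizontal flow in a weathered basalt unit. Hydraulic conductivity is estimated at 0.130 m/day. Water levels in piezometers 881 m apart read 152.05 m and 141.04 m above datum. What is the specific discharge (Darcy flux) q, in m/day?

0.00162

Hydraulic gradient i = (152.05 − 141.04) / 881 = 11.01 / 881 = 0.01250.
Specific discharge q = K · i = 0.1300 × 0.01250 = 0.001625 m/day.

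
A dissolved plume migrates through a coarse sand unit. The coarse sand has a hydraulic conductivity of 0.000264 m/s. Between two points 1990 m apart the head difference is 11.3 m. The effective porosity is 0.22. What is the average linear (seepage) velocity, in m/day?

Convert K: 0.000264 m/s × 86400 = 22.81 m/day.
Hydraulic gradient i = Δh / L = 11.3 / 1990 = 0.005678.
Darcy flux q = K · i = 22.81 × 0.005678 = 0.1295 m/day.
Seepage velocity v = q / n_e = 0.1295 / 0.22 = 0.5887 m/day.

0.589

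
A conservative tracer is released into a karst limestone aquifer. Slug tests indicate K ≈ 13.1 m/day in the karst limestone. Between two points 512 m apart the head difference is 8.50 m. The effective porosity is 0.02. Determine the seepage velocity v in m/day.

10.9

Hydraulic gradient i = Δh / L = 8.50 / 512 = 0.01660.
Darcy flux q = K · i = 13.10 × 0.01660 = 0.2175 m/day.
Seepage velocity v = q / n_e = 0.2175 / 0.02 = 10.87 m/day.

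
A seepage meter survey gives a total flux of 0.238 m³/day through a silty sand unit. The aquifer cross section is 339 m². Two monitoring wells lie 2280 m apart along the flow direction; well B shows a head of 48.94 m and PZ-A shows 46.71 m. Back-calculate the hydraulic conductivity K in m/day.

0.718

Hydraulic gradient i = (48.94 − 46.71) / 2280 = 2.23 / 2280 = 0.0009781.
From Q = K·A·i, K = Q / (A·i) = 0.238 / (339.0 × 0.0009781) = 0.7178 m/day.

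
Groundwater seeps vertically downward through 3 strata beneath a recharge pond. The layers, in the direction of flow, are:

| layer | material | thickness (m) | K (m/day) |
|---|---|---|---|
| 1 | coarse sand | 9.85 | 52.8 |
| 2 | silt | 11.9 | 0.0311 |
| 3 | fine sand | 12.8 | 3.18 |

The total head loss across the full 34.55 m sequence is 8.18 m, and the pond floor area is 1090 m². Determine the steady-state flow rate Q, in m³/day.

23.0

Flow is perpendicular to layering, so the layers act in series and the equivalent K is the thickness-weighted harmonic mean.
Total thickness L = 9.85 + 11.9 + 12.8 = 34.55 m.
Σ(b_i/K_i) = 9.85/52.8 + 11.9/0.0311 + 12.8/3.18 = 386.8 d.
K_eq = L / Σ(b_i/K_i) = 34.55 / 386.8 = 0.08931 m/day.
Q = K_eq · A · (Δh/L) = 0.08931 × 1090 × (8.18/34.55) = 23.05 m³/day.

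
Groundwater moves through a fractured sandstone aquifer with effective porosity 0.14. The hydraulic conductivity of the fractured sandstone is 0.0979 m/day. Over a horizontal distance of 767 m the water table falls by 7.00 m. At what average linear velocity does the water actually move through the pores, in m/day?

0.00638

Hydraulic gradient i = Δh / L = 7.00 / 767 = 0.009126.
Darcy flux q = K · i = 0.09790 × 0.009126 = 0.0008935 m/day.
Seepage velocity v = q / n_e = 0.0008935 / 0.14 = 0.006382 m/day.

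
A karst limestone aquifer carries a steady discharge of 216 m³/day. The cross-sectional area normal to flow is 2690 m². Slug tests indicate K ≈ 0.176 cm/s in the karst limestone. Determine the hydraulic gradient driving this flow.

0.000528

Convert K: 0.176 cm/s × 864 = 152.1 m/day.
From Q = K·A·i, i = Q / (K·A) = 216 / (152.1 × 2690) = 0.0005281.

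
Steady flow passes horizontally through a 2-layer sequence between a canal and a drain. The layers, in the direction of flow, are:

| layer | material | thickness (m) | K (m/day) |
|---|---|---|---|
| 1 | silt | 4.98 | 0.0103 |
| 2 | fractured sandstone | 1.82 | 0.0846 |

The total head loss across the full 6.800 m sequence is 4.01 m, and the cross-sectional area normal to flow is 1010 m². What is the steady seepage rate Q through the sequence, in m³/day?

8.02

Flow is perpendicular to layering, so the layers act in series and the equivalent K is the thickness-weighted harmonic mean.
Total thickness L = 4.98 + 1.82 = 6.800 m.
Σ(b_i/K_i) = 4.98/0.0103 + 1.82/0.0846 = 505.0 d.
K_eq = L / Σ(b_i/K_i) = 6.800 / 505.0 = 0.01347 m/day.
Q = K_eq · A · (Δh/L) = 0.01347 × 1010 × (4.01/6.800) = 8.020 m³/day.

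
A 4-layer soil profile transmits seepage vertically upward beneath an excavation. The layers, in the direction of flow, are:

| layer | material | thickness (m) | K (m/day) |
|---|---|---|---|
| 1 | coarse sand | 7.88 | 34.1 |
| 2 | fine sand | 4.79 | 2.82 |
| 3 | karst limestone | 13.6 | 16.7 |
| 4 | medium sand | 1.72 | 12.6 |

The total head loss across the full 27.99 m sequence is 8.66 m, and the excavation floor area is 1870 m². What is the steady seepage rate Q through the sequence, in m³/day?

5620

Flow is perpendicular to layering, so the layers act in series and the equivalent K is the thickness-weighted harmonic mean.
Total thickness L = 7.88 + 4.79 + 13.6 + 1.72 = 27.99 m.
Σ(b_i/K_i) = 7.88/34.1 + 4.79/2.82 + 13.6/16.7 + 1.72/12.6 = 2.881 d.
K_eq = L / Σ(b_i/K_i) = 27.99 / 2.881 = 9.717 m/day.
Q = K_eq · A · (Δh/L) = 9.717 × 1870 × (8.66/27.99) = 5622 m³/day.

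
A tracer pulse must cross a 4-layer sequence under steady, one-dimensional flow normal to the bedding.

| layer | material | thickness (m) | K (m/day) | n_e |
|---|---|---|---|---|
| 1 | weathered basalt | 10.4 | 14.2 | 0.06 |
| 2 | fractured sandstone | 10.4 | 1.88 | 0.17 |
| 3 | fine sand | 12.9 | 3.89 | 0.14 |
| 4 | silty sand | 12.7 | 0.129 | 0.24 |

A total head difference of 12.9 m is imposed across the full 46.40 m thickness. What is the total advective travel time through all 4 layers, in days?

60.7

With flow normal to the layers, continuity requires the same specific discharge q through every layer.
Σ(b_i/K_i) = 10.4/14.2 + 10.4/1.88 + 12.9/3.89 + 12.7/0.129 = 108.0 d.
q = Δh / Σ(b_i/K_i) = 12.9 / 108.0 = 0.1194 m/day.
In each layer the seepage velocity is v_i = q/n_i, so the layer transit time is t_i = b_i·n_i / q:
  layer 1 (weathered basalt): t_1 = 10.4 × 0.06 / 0.1194 = 5.226 d
  layer 2 (fractured sandstone): t_2 = 10.4 × 0.17 / 0.1194 = 14.81 d
  layer 3 (fine sand): t_3 = 12.9 × 0.14 / 0.1194 = 15.12 d
  layer 4 (silty sand): t_4 = 12.7 × 0.24 / 0.1194 = 25.53 d
Total t = Σ t_i = 60.68 days.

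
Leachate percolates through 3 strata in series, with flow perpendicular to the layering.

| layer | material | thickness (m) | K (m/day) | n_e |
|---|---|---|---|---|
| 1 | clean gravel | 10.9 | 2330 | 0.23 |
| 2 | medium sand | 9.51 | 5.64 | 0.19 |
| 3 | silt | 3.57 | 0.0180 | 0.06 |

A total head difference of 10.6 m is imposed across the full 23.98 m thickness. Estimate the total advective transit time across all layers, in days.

With flow normal to the layers, continuity requires the same specific discharge q through every layer.
Σ(b_i/K_i) = 10.9/2330 + 9.51/5.64 + 3.57/0.0180 = 200.0 d.
q = Δh / Σ(b_i/K_i) = 10.6 / 200.0 = 0.05299 m/day.
In each layer the seepage velocity is v_i = q/n_i, so the layer transit time is t_i = b_i·n_i / q:
  layer 1 (clean gravel): t_1 = 10.9 × 0.23 / 0.05299 = 47.31 d
  layer 2 (medium sand): t_2 = 9.51 × 0.19 / 0.05299 = 34.10 d
  layer 3 (silt): t_3 = 3.57 × 0.06 / 0.05299 = 4.042 d
Total t = Σ t_i = 85.45 days.

85.4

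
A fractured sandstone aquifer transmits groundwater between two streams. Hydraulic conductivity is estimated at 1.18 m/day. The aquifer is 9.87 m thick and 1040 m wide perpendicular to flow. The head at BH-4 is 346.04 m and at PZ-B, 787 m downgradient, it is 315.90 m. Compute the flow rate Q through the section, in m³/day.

464

Cross-sectional area A = 1040 × 9.87 = 10265 m².
Hydraulic gradient i = (346.04 − 315.90) / 787 = 30.14 / 787 = 0.03830.
Darcy's law: Q = K · A · i = 1.180 × 10265 × 0.03830 = 463.9 m³/day.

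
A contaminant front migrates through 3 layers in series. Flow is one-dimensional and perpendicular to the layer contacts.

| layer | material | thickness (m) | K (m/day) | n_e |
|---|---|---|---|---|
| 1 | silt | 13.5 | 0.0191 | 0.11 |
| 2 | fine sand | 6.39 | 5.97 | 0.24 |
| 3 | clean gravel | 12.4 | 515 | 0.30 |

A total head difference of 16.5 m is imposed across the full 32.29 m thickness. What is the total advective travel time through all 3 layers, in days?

With flow normal to the layers, continuity requires the same specific discharge q through every layer.
Σ(b_i/K_i) = 13.5/0.0191 + 6.39/5.97 + 12.4/515 = 707.9 d.
q = Δh / Σ(b_i/K_i) = 16.5 / 707.9 = 0.02331 m/day.
In each layer the seepage velocity is v_i = q/n_i, so the layer transit time is t_i = b_i·n_i / q:
  layer 1 (silt): t_1 = 13.5 × 0.11 / 0.02331 = 63.71 d
  layer 2 (fine sand): t_2 = 6.39 × 0.24 / 0.02331 = 65.80 d
  layer 3 (clean gravel): t_3 = 12.4 × 0.30 / 0.02331 = 159.6 d
Total t = Σ t_i = 289.1 days.

289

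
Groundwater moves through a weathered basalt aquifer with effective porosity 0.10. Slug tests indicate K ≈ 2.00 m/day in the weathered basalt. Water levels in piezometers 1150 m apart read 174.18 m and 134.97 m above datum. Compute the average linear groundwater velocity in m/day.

0.682

Hydraulic gradient i = (174.18 − 134.97) / 1150 = 39.21 / 1150 = 0.03410.
Darcy flux q = K · i = 2.000 × 0.03410 = 0.06819 m/day.
Seepage velocity v = q / n_e = 0.06819 / 0.10 = 0.6819 m/day.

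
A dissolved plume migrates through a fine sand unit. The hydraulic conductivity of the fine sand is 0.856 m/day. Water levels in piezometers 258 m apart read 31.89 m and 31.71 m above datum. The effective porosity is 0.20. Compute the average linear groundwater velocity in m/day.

0.00299

Hydraulic gradient i = (31.89 − 31.71) / 258 = 0.18 / 258 = 0.0006977.
Darcy flux q = K · i = 0.8560 × 0.0006977 = 0.0005972 m/day.
Seepage velocity v = q / n_e = 0.0005972 / 0.20 = 0.002986 m/day.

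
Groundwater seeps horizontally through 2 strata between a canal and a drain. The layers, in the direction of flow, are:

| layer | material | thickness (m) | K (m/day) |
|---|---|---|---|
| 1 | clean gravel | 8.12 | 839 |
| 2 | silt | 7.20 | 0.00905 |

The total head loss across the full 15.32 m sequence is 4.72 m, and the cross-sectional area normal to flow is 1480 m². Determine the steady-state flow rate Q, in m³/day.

Flow is perpendicular to layering, so the layers act in series and the equivalent K is the thickness-weighted harmonic mean.
Total thickness L = 8.12 + 7.20 = 15.32 m.
Σ(b_i/K_i) = 8.12/839 + 7.20/0.00905 = 795.6 d.
K_eq = L / Σ(b_i/K_i) = 15.32 / 795.6 = 0.01926 m/day.
Q = K_eq · A · (Δh/L) = 0.01926 × 1480 × (4.72/15.32) = 8.780 m³/day.

8.78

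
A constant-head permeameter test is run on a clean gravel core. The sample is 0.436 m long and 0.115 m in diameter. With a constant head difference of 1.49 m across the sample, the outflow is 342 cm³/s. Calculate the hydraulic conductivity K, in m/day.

832

Cross-sectional area A = π·(d/2)² = π × (0.115/2)² = 0.01039 m².
Convert discharge: 342 cm³/s = 0.0003420 m³/s.
Darcy's law rearranged: K = Q·L / (A·Δh) = 0.0003420 × 0.436 / (0.01039 × 1.49) = 0.009635 m/s = 832.4 m/day.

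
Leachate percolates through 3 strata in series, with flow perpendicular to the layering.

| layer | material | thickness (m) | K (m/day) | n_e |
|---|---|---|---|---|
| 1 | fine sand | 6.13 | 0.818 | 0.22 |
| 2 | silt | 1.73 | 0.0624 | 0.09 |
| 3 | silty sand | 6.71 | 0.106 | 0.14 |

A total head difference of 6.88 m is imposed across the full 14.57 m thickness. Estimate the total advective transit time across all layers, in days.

35.0

With flow normal to the layers, continuity requires the same specific discharge q through every layer.
Σ(b_i/K_i) = 6.13/0.818 + 1.73/0.0624 + 6.71/0.106 = 98.52 d.
q = Δh / Σ(b_i/K_i) = 6.88 / 98.52 = 0.06983 m/day.
In each layer the seepage velocity is v_i = q/n_i, so the layer transit time is t_i = b_i·n_i / q:
  layer 1 (fine sand): t_1 = 6.13 × 0.22 / 0.06983 = 19.31 d
  layer 2 (silt): t_2 = 1.73 × 0.09 / 0.06983 = 2.230 d
  layer 3 (silty sand): t_3 = 6.71 × 0.14 / 0.06983 = 13.45 d
Total t = Σ t_i = 34.99 days.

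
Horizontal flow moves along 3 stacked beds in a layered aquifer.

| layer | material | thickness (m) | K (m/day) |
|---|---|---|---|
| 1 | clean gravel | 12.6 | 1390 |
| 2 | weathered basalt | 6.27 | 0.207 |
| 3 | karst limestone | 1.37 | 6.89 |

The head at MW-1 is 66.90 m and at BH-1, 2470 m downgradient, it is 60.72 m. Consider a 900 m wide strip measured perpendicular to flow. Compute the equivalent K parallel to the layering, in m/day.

866

Flow is parallel to layering, so each bed carries its own Darcy discharge and the transmissivities add.
Σ(K_i·b_i) = 1390×12.6 + 0.207×6.27 + 6.89×1.37 = 17525 m²/day.
Total thickness b = 20.24 m, so K_eq = Σ(K_i·b_i)/b = 865.8 m/day.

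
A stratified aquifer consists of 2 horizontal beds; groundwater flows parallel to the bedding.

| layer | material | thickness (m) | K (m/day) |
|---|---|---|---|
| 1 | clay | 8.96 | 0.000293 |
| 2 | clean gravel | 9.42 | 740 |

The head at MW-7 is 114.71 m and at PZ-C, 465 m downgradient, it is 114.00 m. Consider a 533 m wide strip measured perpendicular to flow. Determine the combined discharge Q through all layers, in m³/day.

Flow is parallel to layering, so each bed carries its own Darcy discharge and the transmissivities add.
Σ(K_i·b_i) = 0.000293×8.96 + 740×9.42 = 6971 m²/day.
Hydraulic gradient i = (114.71 − 114.00) / 465 = 0.71 / 465 = 0.001527.
Q = Σ(K_i·b_i) · W · i = 6971 × 533 × 0.001527 = 5673 m³/day.

5670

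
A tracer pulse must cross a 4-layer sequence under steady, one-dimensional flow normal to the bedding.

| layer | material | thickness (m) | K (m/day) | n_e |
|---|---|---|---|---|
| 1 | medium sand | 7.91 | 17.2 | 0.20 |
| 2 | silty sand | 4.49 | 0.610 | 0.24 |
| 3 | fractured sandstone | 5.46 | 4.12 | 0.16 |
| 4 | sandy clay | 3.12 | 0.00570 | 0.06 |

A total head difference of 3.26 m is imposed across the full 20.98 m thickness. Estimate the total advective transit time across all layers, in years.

With flow normal to the layers, continuity requires the same specific discharge q through every layer.
Σ(b_i/K_i) = 7.91/17.2 + 4.49/0.610 + 5.46/4.12 + 3.12/0.00570 = 556.5 d.
q = Δh / Σ(b_i/K_i) = 3.26 / 556.5 = 0.005858 m/day.
In each layer the seepage velocity is v_i = q/n_i, so the layer transit time is t_i = b_i·n_i / q:
  layer 1 (medium sand): t_1 = 7.91 × 0.20 / 0.005858 = 270.1 d
  layer 2 (silty sand): t_2 = 4.49 × 0.24 / 0.005858 = 184.0 d
  layer 3 (fractured sandstone): t_3 = 5.46 × 0.16 / 0.005858 = 149.1 d
  layer 4 (sandy clay): t_4 = 3.12 × 0.06 / 0.005858 = 31.96 d
Total t = Σ t_i = 635.1 days = 1.739 years.

1.74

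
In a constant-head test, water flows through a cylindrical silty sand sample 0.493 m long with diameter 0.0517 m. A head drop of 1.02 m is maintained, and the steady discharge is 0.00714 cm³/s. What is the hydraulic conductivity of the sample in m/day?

Cross-sectional area A = π·(d/2)² = π × (0.0517/2)² = 0.002099 m².
Convert discharge: 0.00714 cm³/s = 7.140e-09 m³/s.
Darcy's law rearranged: K = Q·L / (A·Δh) = 7.140e-09 × 0.493 / (0.002099 × 1.02) = 1.644e-06 m/s = 0.1420 m/day.

0.142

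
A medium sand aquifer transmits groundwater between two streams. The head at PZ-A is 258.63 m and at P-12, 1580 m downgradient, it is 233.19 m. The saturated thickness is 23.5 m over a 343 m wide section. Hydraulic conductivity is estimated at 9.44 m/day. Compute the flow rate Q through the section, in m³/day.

Cross-sectional area A = 343 × 23.5 = 8060 m².
Hydraulic gradient i = (258.63 − 233.19) / 1580 = 25.44 / 1580 = 0.01610.
Darcy's law: Q = K · A · i = 9.440 × 8060 × 0.01610 = 1225 m³/day.

1230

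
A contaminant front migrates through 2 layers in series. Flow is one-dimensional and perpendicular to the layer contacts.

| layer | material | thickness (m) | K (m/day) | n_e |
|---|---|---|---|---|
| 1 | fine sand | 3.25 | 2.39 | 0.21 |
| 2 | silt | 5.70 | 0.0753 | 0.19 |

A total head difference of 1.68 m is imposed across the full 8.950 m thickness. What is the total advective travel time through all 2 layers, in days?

81.0

With flow normal to the layers, continuity requires the same specific discharge q through every layer.
Σ(b_i/K_i) = 3.25/2.39 + 5.70/0.0753 = 77.06 d.
q = Δh / Σ(b_i/K_i) = 1.68 / 77.06 = 0.02180 m/day.
In each layer the seepage velocity is v_i = q/n_i, so the layer transit time is t_i = b_i·n_i / q:
  layer 1 (fine sand): t_1 = 3.25 × 0.21 / 0.02180 = 31.30 d
  layer 2 (silt): t_2 = 5.70 × 0.19 / 0.02180 = 49.67 d
Total t = Σ t_i = 80.98 days.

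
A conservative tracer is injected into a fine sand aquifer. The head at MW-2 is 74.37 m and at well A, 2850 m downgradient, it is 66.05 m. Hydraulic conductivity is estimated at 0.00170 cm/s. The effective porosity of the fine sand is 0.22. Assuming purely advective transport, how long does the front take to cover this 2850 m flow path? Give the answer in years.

Convert K: 0.00170 cm/s × 864 = 1.469 m/day.
Hydraulic gradient i = (74.37 − 66.05) / 2850 = 8.32 / 2850 = 0.002919.
Darcy flux q = K · i = 1.469 × 0.002919 = 0.004288 m/day.
Seepage velocity v = q / n_e = 0.004288 / 0.22 = 0.01949 m/day.
Travel time t = L / v = 2850 / 0.01949 = 1.462e+05 days = 400.3 years.

400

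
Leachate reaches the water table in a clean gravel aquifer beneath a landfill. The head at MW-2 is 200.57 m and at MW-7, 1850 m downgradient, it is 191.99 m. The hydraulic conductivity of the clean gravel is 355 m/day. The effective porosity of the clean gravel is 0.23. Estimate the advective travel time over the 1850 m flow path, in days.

Hydraulic gradient i = (200.57 − 191.99) / 1850 = 8.58 / 1850 = 0.004638.
Darcy flux q = K · i = 355.0 × 0.004638 = 1.646 m/day.
Seepage velocity v = q / n_e = 1.646 / 0.23 = 7.158 m/day.
Travel time t = L / v = 1850 / 7.158 = 258.4 days.

258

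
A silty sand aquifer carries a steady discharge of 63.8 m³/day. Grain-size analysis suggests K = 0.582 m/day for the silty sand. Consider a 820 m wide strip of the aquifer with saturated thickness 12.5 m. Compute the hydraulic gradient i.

0.0107

Cross-sectional area A = 820 × 12.5 = 10250 m².
From Q = K·A·i, i = Q / (K·A) = 63.8 / (0.5820 × 10250) = 0.01069.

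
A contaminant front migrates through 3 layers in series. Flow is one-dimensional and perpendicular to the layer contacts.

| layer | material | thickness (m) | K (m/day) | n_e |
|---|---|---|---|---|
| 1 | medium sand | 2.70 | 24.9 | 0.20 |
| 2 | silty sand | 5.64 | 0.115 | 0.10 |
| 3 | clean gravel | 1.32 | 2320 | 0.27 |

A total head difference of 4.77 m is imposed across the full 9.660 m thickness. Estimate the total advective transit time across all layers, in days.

15.0

With flow normal to the layers, continuity requires the same specific discharge q through every layer.
Σ(b_i/K_i) = 2.70/24.9 + 5.64/0.115 + 1.32/2320 = 49.15 d.
q = Δh / Σ(b_i/K_i) = 4.77 / 49.15 = 0.09704 m/day.
In each layer the seepage velocity is v_i = q/n_i, so the layer transit time is t_i = b_i·n_i / q:
  layer 1 (medium sand): t_1 = 2.70 × 0.20 / 0.09704 = 5.564 d
  layer 2 (silty sand): t_2 = 5.64 × 0.10 / 0.09704 = 5.812 d
  layer 3 (clean gravel): t_3 = 1.32 × 0.27 / 0.09704 = 3.673 d
Total t = Σ t_i = 15.05 days.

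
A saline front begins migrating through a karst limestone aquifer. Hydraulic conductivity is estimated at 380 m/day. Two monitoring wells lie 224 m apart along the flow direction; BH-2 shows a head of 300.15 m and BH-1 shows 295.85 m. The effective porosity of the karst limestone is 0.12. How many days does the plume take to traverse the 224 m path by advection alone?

3.68

Hydraulic gradient i = (300.15 − 295.85) / 224 = 4.3 / 224 = 0.01920.
Darcy flux q = K · i = 380.0 × 0.01920 = 7.295 m/day.
Seepage velocity v = q / n_e = 7.295 / 0.12 = 60.79 m/day.
Travel time t = L / v = 224 / 60.79 = 3.685 days.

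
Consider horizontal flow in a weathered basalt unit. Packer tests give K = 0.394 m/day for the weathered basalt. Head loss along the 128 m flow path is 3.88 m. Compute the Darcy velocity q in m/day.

Hydraulic gradient i = Δh / L = 3.88 / 128 = 0.03031.
Specific discharge q = K · i = 0.3940 × 0.03031 = 0.01194 m/day.

0.0119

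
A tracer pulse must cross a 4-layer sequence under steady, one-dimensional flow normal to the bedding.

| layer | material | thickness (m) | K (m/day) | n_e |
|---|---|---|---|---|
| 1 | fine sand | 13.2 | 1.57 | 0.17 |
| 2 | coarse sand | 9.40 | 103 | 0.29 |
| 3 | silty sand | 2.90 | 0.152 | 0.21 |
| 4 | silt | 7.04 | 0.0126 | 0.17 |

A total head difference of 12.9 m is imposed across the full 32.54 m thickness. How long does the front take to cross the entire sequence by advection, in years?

With flow normal to the layers, continuity requires the same specific discharge q through every layer.
Σ(b_i/K_i) = 13.2/1.57 + 9.40/103 + 2.90/0.152 + 7.04/0.0126 = 586.3 d.
q = Δh / Σ(b_i/K_i) = 12.9 / 586.3 = 0.02200 m/day.
In each layer the seepage velocity is v_i = q/n_i, so the layer transit time is t_i = b_i·n_i / q:
  layer 1 (fine sand): t_1 = 13.2 × 0.17 / 0.02200 = 102.0 d
  layer 2 (coarse sand): t_2 = 9.40 × 0.29 / 0.02200 = 123.9 d
  layer 3 (silty sand): t_3 = 2.90 × 0.21 / 0.02200 = 27.68 d
  layer 4 (silt): t_4 = 7.04 × 0.17 / 0.02200 = 54.39 d
Total t = Σ t_i = 308.0 days = 0.8432 years.

0.843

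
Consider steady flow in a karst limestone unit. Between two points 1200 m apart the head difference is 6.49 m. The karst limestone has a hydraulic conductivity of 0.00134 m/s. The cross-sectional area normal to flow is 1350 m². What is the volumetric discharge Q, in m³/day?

Convert K: 0.00134 m/s × 86400 = 115.8 m/day.
Hydraulic gradient i = Δh / L = 6.49 / 1200 = 0.005408.
Darcy's law: Q = K · A · i = 115.8 × 1350 × 0.005408 = 845.3 m³/day.

845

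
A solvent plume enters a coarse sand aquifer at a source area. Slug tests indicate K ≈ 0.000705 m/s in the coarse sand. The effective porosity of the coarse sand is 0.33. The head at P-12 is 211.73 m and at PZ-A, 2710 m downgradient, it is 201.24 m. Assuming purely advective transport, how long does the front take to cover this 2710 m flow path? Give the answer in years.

Convert K: 0.000705 m/s × 86400 = 60.91 m/day.
Hydraulic gradient i = (211.73 − 201.24) / 2710 = 10.49 / 2710 = 0.003871.
Darcy flux q = K · i = 60.91 × 0.003871 = 0.2358 m/day.
Seepage velocity v = q / n_e = 0.2358 / 0.33 = 0.7145 m/day.
Travel time t = L / v = 2710 / 0.7145 = 3793 days = 10.38 years.

10.4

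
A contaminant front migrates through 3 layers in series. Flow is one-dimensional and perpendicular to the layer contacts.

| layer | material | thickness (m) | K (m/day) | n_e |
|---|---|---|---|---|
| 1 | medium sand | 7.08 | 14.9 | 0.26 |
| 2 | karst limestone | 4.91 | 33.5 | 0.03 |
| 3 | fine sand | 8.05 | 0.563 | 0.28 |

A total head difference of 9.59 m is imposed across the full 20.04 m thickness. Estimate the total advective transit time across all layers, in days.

6.60

With flow normal to the layers, continuity requires the same specific discharge q through every layer.
Σ(b_i/K_i) = 7.08/14.9 + 4.91/33.5 + 8.05/0.563 = 14.92 d.
q = Δh / Σ(b_i/K_i) = 9.59 / 14.92 = 0.6428 m/day.
In each layer the seepage velocity is v_i = q/n_i, so the layer transit time is t_i = b_i·n_i / q:
  layer 1 (medium sand): t_1 = 7.08 × 0.26 / 0.6428 = 2.864 d
  layer 2 (karst limestone): t_2 = 4.91 × 0.03 / 0.6428 = 0.2292 d
  layer 3 (fine sand): t_3 = 8.05 × 0.28 / 0.6428 = 3.507 d
Total t = Σ t_i = 6.600 days.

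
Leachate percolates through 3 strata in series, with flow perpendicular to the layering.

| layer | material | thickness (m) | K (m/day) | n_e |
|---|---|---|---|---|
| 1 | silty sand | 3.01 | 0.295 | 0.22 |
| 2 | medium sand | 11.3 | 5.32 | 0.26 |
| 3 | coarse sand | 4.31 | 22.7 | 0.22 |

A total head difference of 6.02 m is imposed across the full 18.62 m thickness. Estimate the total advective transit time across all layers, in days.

With flow normal to the layers, continuity requires the same specific discharge q through every layer.
Σ(b_i/K_i) = 3.01/0.295 + 11.3/5.32 + 4.31/22.7 = 12.52 d.
q = Δh / Σ(b_i/K_i) = 6.02 / 12.52 = 0.4809 m/day.
In each layer the seepage velocity is v_i = q/n_i, so the layer transit time is t_i = b_i·n_i / q:
  layer 1 (silty sand): t_1 = 3.01 × 0.22 / 0.4809 = 1.377 d
  layer 2 (medium sand): t_2 = 11.3 × 0.26 / 0.4809 = 6.109 d
  layer 3 (coarse sand): t_3 = 4.31 × 0.22 / 0.4809 = 1.972 d
Total t = Σ t_i = 9.457 days.

9.46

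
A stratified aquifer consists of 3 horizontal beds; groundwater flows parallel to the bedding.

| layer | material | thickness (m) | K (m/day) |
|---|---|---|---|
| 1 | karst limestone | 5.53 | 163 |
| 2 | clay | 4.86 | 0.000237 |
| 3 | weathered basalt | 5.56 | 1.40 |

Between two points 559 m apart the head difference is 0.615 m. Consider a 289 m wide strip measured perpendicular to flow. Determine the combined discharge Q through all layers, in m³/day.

Flow is parallel to layering, so each bed carries its own Darcy discharge and the transmissivities add.
Σ(K_i·b_i) = 163×5.53 + 0.000237×4.86 + 1.40×5.56 = 909.2 m²/day.
Hydraulic gradient i = Δh / L = 0.615 / 559 = 0.001100.
Q = Σ(K_i·b_i) · W · i = 909.2 × 289 × 0.001100 = 289.1 m³/day.

289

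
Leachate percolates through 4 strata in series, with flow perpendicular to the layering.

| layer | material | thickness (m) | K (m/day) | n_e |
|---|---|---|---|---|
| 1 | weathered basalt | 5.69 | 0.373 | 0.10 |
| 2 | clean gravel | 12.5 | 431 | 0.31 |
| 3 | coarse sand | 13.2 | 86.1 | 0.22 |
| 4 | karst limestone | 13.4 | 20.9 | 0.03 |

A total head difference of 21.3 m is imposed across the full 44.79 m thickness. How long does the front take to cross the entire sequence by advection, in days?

With flow normal to the layers, continuity requires the same specific discharge q through every layer.
Σ(b_i/K_i) = 5.69/0.373 + 12.5/431 + 13.2/86.1 + 13.4/20.9 = 16.08 d.
q = Δh / Σ(b_i/K_i) = 21.3 / 16.08 = 1.325 m/day.
In each layer the seepage velocity is v_i = q/n_i, so the layer transit time is t_i = b_i·n_i / q:
  layer 1 (weathered basalt): t_1 = 5.69 × 0.10 / 1.325 = 0.4295 d
  layer 2 (clean gravel): t_2 = 12.5 × 0.31 / 1.325 = 2.925 d
  layer 3 (coarse sand): t_3 = 13.2 × 0.22 / 1.325 = 2.192 d
  layer 4 (karst limestone): t_4 = 13.4 × 0.03 / 1.325 = 0.3034 d
Total t = Σ t_i = 5.850 days.

5.85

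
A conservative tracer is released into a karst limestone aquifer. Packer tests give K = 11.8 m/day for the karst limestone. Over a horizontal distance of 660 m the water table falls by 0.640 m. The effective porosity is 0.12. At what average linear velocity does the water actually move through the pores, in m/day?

0.0954

Hydraulic gradient i = Δh / L = 0.640 / 660 = 0.0009697.
Darcy flux q = K · i = 11.80 × 0.0009697 = 0.01144 m/day.
Seepage velocity v = q / n_e = 0.01144 / 0.12 = 0.09535 m/day.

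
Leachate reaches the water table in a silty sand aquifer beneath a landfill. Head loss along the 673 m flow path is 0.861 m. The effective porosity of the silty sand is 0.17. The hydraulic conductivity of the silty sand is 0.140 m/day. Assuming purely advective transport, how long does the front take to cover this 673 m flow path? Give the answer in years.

Hydraulic gradient i = Δh / L = 0.861 / 673 = 0.001279.
Darcy flux q = K · i = 0.1400 × 0.001279 = 0.0001791 m/day.
Seepage velocity v = q / n_e = 0.0001791 / 0.17 = 0.001054 m/day.
Travel time t = L / v = 673 / 0.001054 = 6.388e+05 days = 1749 years.

1750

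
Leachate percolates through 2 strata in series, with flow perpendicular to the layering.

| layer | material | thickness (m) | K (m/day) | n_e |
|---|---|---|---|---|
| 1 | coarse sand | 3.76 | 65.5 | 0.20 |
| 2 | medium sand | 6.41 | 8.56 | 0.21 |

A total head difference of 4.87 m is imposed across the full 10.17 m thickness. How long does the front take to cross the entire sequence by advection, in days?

With flow normal to the layers, continuity requires the same specific discharge q through every layer.
Σ(b_i/K_i) = 3.76/65.5 + 6.41/8.56 = 0.8062 d.
q = Δh / Σ(b_i/K_i) = 4.87 / 0.8062 = 6.040 m/day.
In each layer the seepage velocity is v_i = q/n_i, so the layer transit time is t_i = b_i·n_i / q:
  layer 1 (coarse sand): t_1 = 3.76 × 0.20 / 6.040 = 0.1245 d
  layer 2 (medium sand): t_2 = 6.41 × 0.21 / 6.040 = 0.2228 d
Total t = Σ t_i = 0.3473 days.

0.347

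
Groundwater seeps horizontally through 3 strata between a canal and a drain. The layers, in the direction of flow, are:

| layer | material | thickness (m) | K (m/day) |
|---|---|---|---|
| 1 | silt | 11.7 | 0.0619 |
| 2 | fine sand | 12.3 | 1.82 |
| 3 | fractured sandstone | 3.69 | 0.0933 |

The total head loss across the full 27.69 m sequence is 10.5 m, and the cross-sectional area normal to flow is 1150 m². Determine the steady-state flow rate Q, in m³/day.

Flow is perpendicular to layering, so the layers act in series and the equivalent K is the thickness-weighted harmonic mean.
Total thickness L = 11.7 + 12.3 + 3.69 = 27.69 m.
Σ(b_i/K_i) = 11.7/0.0619 + 12.3/1.82 + 3.69/0.0933 = 235.3 d.
K_eq = L / Σ(b_i/K_i) = 27.69 / 235.3 = 0.1177 m/day.
Q = K_eq · A · (Δh/L) = 0.1177 × 1150 × (10.5/27.69) = 51.31 m³/day.

51.3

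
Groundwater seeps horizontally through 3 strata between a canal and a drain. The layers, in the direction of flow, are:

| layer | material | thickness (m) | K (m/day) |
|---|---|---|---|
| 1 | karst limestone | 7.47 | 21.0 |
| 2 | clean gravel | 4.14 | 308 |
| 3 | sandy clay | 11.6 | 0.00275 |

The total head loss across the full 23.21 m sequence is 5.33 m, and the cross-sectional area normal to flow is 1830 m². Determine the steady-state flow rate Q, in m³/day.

Flow is perpendicular to layering, so the layers act in series and the equivalent K is the thickness-weighted harmonic mean.
Total thickness L = 7.47 + 4.14 + 11.6 = 23.21 m.
Σ(b_i/K_i) = 7.47/21.0 + 4.14/308 + 11.6/0.00275 = 4219 d.
K_eq = L / Σ(b_i/K_i) = 23.21 / 4219 = 0.005502 m/day.
Q = K_eq · A · (Δh/L) = 0.005502 × 1830 × (5.33/23.21) = 2.312 m³/day.

2.31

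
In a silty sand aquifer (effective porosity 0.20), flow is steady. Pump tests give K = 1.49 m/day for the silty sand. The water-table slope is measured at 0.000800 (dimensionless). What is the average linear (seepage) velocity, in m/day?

0.00596

Hydraulic gradient i = 0.000800.
Darcy flux q = K · i = 1.490 × 0.0008000 = 0.001192 m/day.
Seepage velocity v = q / n_e = 0.001192 / 0.20 = 0.005960 m/day.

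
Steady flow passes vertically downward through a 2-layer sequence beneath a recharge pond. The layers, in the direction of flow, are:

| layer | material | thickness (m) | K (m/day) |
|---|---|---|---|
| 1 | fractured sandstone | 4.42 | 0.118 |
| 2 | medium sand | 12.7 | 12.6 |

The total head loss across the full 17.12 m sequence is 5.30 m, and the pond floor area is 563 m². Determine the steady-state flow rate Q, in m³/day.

Flow is perpendicular to layering, so the layers act in series and the equivalent K is the thickness-weighted harmonic mean.
Total thickness L = 4.42 + 12.7 = 17.12 m.
Σ(b_i/K_i) = 4.42/0.118 + 12.7/12.6 = 38.47 d.
K_eq = L / Σ(b_i/K_i) = 17.12 / 38.47 = 0.4451 m/day.
Q = K_eq · A · (Δh/L) = 0.4451 × 563 × (5.30/17.12) = 77.57 m³/day.

77.6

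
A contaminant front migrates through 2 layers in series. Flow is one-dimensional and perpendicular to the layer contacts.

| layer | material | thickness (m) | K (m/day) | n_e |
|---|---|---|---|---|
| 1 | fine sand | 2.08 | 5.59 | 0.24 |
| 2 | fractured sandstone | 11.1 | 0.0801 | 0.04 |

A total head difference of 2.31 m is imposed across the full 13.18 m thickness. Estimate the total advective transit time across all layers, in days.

With flow normal to the layers, continuity requires the same specific discharge q through every layer.
Σ(b_i/K_i) = 2.08/5.59 + 11.1/0.0801 = 138.9 d.
q = Δh / Σ(b_i/K_i) = 2.31 / 138.9 = 0.01662 m/day.
In each layer the seepage velocity is v_i = q/n_i, so the layer transit time is t_i = b_i·n_i / q:
  layer 1 (fine sand): t_1 = 2.08 × 0.24 / 0.01662 = 30.03 d
  layer 2 (fractured sandstone): t_2 = 11.1 × 0.04 / 0.01662 = 26.71 d
Total t = Σ t_i = 56.73 days.

56.7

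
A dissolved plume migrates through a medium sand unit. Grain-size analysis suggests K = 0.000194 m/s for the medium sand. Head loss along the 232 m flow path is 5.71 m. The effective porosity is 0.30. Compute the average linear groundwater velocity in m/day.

1.38

Convert K: 0.000194 m/s × 86400 = 16.76 m/day.
Hydraulic gradient i = Δh / L = 5.71 / 232 = 0.02461.
Darcy flux q = K · i = 16.76 × 0.02461 = 0.4125 m/day.
Seepage velocity v = q / n_e = 0.4125 / 0.30 = 1.375 m/day.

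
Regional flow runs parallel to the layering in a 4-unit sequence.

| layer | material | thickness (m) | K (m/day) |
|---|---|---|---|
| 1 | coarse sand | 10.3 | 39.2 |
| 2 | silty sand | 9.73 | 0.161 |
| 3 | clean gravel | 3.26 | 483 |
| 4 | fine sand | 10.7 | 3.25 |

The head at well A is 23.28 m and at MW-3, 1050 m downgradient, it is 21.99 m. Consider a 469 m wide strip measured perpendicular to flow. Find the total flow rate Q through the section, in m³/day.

1160

Flow is parallel to layering, so each bed carries its own Darcy discharge and the transmissivities add.
Σ(K_i·b_i) = 39.2×10.3 + 0.161×9.73 + 483×3.26 + 3.25×10.7 = 2015 m²/day.
Hydraulic gradient i = (23.28 − 21.99) / 1050 = 1.29 / 1050 = 0.001229.
Q = Σ(K_i·b_i) · W · i = 2015 × 469 × 0.001229 = 1161 m³/day.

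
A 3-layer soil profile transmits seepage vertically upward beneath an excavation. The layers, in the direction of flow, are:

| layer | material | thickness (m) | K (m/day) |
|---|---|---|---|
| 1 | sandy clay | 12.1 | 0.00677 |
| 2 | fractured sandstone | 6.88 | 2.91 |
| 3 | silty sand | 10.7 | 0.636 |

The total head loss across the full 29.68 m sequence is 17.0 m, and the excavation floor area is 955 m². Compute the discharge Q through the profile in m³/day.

8.99

Flow is perpendicular to layering, so the layers act in series and the equivalent K is the thickness-weighted harmonic mean.
Total thickness L = 12.1 + 6.88 + 10.7 = 29.68 m.
Σ(b_i/K_i) = 12.1/0.00677 + 6.88/2.91 + 10.7/0.636 = 1806 d.
K_eq = L / Σ(b_i/K_i) = 29.68 / 1806 = 0.01643 m/day.
Q = K_eq · A · (Δh/L) = 0.01643 × 955 × (17.0/29.68) = 8.987 m³/day.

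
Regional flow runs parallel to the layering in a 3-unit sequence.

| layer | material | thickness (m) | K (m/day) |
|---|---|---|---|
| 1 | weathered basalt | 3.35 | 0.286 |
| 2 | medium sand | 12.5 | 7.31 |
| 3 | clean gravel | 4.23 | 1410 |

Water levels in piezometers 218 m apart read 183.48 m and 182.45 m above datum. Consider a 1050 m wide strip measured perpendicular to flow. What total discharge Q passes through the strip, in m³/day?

Flow is parallel to layering, so each bed carries its own Darcy discharge and the transmissivities add.
Σ(K_i·b_i) = 0.286×3.35 + 7.31×12.5 + 1410×4.23 = 6057 m²/day.
Hydraulic gradient i = (183.48 − 182.45) / 218 = 1.03 / 218 = 0.004725.
Q = Σ(K_i·b_i) · W · i = 6057 × 1050 × 0.004725 = 30047 m³/day.

30000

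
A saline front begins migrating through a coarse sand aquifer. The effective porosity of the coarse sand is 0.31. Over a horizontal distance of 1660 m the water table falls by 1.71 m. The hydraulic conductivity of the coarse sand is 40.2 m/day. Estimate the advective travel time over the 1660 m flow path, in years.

34.0

Hydraulic gradient i = Δh / L = 1.71 / 1660 = 0.001030.
Darcy flux q = K · i = 40.20 × 0.001030 = 0.04141 m/day.
Seepage velocity v = q / n_e = 0.04141 / 0.31 = 0.1336 m/day.
Travel time t = L / v = 1660 / 0.1336 = 12427 days = 34.02 years.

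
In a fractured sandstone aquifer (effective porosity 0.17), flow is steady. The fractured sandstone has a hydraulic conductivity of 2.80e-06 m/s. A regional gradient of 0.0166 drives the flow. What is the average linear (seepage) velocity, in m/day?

Convert K: 2.80e-06 m/s × 86400 = 0.2419 m/day.
Hydraulic gradient i = 0.0166.
Darcy flux q = K · i = 0.2419 × 0.01660 = 0.004016 m/day.
Seepage velocity v = q / n_e = 0.004016 / 0.17 = 0.02362 m/day.

0.0236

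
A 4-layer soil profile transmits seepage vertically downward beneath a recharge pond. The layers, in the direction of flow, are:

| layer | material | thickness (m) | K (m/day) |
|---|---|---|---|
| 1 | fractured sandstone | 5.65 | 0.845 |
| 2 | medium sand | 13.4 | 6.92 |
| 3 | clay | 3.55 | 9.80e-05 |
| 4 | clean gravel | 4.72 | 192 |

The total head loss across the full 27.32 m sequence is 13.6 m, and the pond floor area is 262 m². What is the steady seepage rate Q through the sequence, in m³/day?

Flow is perpendicular to layering, so the layers act in series and the equivalent K is the thickness-weighted harmonic mean.
Total thickness L = 5.65 + 13.4 + 3.55 + 4.72 = 27.32 m.
Σ(b_i/K_i) = 5.65/0.845 + 13.4/6.92 + 3.55/9.80e-05 + 4.72/192 = 36233 d.
K_eq = L / Σ(b_i/K_i) = 27.32 / 36233 = 0.0007540 m/day.
Q = K_eq · A · (Δh/L) = 0.0007540 × 262 × (13.6/27.32) = 0.09834 m³/day.

0.0983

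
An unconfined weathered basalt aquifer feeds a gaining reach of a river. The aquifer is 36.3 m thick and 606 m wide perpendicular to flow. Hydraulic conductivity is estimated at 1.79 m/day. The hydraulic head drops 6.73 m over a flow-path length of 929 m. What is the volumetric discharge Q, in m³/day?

285

Cross-sectional area A = 606 × 36.3 = 21998 m².
Hydraulic gradient i = Δh / L = 6.73 / 929 = 0.007244.
Darcy's law: Q = K · A · i = 1.790 × 21998 × 0.007244 = 285.3 m³/day.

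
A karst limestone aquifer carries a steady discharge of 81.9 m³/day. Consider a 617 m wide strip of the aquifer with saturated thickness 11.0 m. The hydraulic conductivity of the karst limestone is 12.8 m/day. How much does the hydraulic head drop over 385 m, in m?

Cross-sectional area A = 617 × 11.0 = 6787 m².
From Q = K·A·i, i = Q / (K·A) = 81.9 / (12.80 × 6787) = 0.0009427.
Head loss Δh = i · L = 0.0009427 × 385 = 0.3630 m.

0.363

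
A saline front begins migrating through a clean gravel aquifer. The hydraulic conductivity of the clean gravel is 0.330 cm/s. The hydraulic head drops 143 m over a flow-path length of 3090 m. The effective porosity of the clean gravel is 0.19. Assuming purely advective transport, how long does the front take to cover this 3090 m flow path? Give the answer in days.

44.5

Convert K: 0.330 cm/s × 864 = 285.1 m/day.
Hydraulic gradient i = Δh / L = 143 / 3090 = 0.04628.
Darcy flux q = K · i = 285.1 × 0.04628 = 13.19 m/day.
Seepage velocity v = q / n_e = 13.19 / 0.19 = 69.45 m/day.
Travel time t = L / v = 3090 / 69.45 = 44.49 days.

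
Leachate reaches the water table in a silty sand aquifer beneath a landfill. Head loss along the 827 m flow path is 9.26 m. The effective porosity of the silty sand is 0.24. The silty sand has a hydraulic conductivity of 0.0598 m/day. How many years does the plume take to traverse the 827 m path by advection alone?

Hydraulic gradient i = Δh / L = 9.26 / 827 = 0.01120.
Darcy flux q = K · i = 0.05980 × 0.01120 = 0.0006696 m/day.
Seepage velocity v = q / n_e = 0.0006696 / 0.24 = 0.002790 m/day.
Travel time t = L / v = 827 / 0.002790 = 2.964e+05 days = 811.6 years.

812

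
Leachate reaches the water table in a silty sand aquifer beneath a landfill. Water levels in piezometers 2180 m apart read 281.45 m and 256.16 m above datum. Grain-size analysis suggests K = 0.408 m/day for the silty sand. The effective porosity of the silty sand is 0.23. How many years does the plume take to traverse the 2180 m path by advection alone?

Hydraulic gradient i = (281.45 − 256.16) / 2180 = 25.29 / 2180 = 0.01160.
Darcy flux q = K · i = 0.4080 × 0.01160 = 0.004733 m/day.
Seepage velocity v = q / n_e = 0.004733 / 0.23 = 0.02058 m/day.
Travel time t = L / v = 2180 / 0.02058 = 1.059e+05 days = 290.0 years.

290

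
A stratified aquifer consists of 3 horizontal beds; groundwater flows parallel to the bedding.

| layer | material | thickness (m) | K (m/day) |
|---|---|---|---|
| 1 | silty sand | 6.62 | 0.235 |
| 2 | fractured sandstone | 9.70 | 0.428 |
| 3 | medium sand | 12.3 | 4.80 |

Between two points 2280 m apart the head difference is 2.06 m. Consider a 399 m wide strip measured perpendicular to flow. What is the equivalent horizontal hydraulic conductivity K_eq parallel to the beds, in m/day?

Flow is parallel to layering, so each bed carries its own Darcy discharge and the transmissivities add.
Σ(K_i·b_i) = 0.235×6.62 + 0.428×9.70 + 4.80×12.3 = 64.75 m²/day.
Total thickness b = 28.62 m, so K_eq = Σ(K_i·b_i)/b = 2.262 m/day.

2.26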